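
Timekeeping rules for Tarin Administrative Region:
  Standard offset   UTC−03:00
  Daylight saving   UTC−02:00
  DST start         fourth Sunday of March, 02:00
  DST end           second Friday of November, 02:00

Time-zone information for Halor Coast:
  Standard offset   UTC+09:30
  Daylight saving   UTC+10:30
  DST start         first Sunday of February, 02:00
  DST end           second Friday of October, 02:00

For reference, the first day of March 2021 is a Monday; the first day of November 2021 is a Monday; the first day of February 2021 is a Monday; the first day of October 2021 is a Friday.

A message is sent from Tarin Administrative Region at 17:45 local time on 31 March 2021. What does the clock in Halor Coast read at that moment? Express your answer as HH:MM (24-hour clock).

06:15

1 March 2021 is a Monday, so the first Sunday is March 7 and the fourth is March 28.
1 November 2021 is a Monday, so the first Friday is November 5 and the second is November 12.
31 March 2021 falls between 28 March and 12 November, so daylight saving is in effect and Tarin Administrative Region is at UTC−02:00.
17:45 Tarin Administrative Region + 2h = 19:45 UTC.
1 February 2021 is a Monday, so the first Sunday is February 7.
1 October 2021 is a Friday, so the first Friday is October 1 and the second is October 8.
At the standard offset (UTC+09:30), 19:45 UTC + 9h30m = 05:15 Halor Coast standard time (rolling into the next day, 1 April 2021).
Daylight saving runs 7 February – 8 October; the standard-time date in Halor Coast, 1 April 2021, is inside that window, so Halor Coast is at UTC+10:30.
19:45 UTC + 10h30m = 06:15 Halor Coast (rolling into the next day, 1 April 2021).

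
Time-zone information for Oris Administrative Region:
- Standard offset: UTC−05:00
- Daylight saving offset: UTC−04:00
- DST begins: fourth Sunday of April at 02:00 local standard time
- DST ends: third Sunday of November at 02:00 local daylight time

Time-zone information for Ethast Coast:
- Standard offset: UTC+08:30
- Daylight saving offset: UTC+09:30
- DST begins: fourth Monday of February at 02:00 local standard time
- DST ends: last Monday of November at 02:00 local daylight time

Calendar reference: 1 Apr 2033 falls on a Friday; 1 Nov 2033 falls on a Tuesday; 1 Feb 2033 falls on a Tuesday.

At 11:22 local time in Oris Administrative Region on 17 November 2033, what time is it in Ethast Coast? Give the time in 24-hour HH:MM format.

00:52

1 April 2033 is a Friday, so the first Sunday is April 3 and the fourth is April 24.
1 November 2033 is a Tuesday, so the first Sunday is November 6 and the third is November 20.
17 November 2033 lies within the daylight-saving period (24 April – 20 November), so Oris Administrative Region is on daylight time, UTC−04:00.
11:22 Oris Administrative Region + 4h = 15:22 UTC.
1 February 2033 is a Tuesday, so the first Monday is February 7 and the fourth is February 28.
1 November 2033 is a Tuesday, so Mondays fall on 7, 14, 21, 28; the last is November 28.
At the standard offset (UTC+08:30), 15:22 UTC + 8h30m = 23:52 Ethast Coast standard time.
The standard-time date in Ethast Coast, 17 November 2033, falls between 28 February and 28 November, so daylight saving is in effect and Ethast Coast is at UTC+09:30.
15:22 UTC + 9h30m = 00:52 Ethast Coast (rolling into the next day, 18 November 2033).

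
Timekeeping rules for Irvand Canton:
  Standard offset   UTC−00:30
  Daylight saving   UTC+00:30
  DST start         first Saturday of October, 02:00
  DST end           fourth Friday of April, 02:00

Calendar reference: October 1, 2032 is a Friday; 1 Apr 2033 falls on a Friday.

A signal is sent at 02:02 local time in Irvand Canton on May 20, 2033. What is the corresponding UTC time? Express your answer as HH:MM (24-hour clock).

1 October 2032 is a Friday, so the first Saturday is October 2.
1 April 2033 is a Friday, so the first Friday is April 1 and the fourth is April 22.
May 20, 2033 is outside the daylight-saving period (2 October 2032 – 22 April 2033), so Irvand Canton is on standard time, UTC−00:30.
02:02 local + 0h30m = 02:32 UTC.

02:32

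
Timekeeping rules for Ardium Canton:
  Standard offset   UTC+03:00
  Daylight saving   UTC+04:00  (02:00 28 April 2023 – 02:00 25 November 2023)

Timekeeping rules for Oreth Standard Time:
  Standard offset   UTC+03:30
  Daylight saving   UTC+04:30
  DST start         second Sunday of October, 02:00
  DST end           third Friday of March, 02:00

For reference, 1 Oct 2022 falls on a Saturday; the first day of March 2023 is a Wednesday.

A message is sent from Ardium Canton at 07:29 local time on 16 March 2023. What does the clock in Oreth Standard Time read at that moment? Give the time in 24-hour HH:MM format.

08:59

16 March 2023 does not fall between 28 April and 25 November, so daylight saving is not in effect and Ardium Canton is at UTC+03:00.
07:29 Ardium Canton − 3h = 04:29 UTC.
1 October 2022 is a Saturday, so the first Sunday is October 2 and the second is October 9.
1 March 2023 is a Wednesday, so the first Friday is March 3 and the third is March 17.
At the standard offset (UTC+03:30), 04:29 UTC + 3h30m = 07:59 Oreth Standard Time standard time.
The standard-time date in Oreth Standard Time, 16 March 2023, lies within the daylight-saving period (9 October 2022 – 17 March 2023), so Oreth Standard Time is on daylight time, UTC+04:30.
04:29 UTC + 4h30m = 08:59 Oreth Standard Time.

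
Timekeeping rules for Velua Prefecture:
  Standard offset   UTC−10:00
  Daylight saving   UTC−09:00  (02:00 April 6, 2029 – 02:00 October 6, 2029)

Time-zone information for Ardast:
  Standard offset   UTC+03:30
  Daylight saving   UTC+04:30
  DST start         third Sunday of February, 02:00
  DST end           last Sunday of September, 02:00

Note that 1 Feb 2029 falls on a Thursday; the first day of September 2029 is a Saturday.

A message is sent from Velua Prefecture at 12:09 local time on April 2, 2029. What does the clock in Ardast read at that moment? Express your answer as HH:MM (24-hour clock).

02:39

April 2, 2029 does not fall between 6 April and 6 October, so daylight saving is not in effect and Velua Prefecture is at UTC−10:00.
12:09 Velua Prefecture + 10h = 22:09 UTC.
1 February 2029 is a Thursday, so the first Sunday is February 4 and the third is February 18.
1 September 2029 is a Saturday, so Sundays fall on 2, 9, 16, 23, 30; the last is September 30.
At the standard offset (UTC+03:30), 22:09 UTC + 3h30m = 01:39 Ardast standard time (rolling into the next day, 3 April 2029).
The standard-time date in Ardast, April 3, 2029, lies within the daylight-saving period (18 February – 30 September), so Ardast is on daylight time, UTC+04:30.
22:09 UTC + 4h30m = 02:39 Ardast (rolling into the next day, 3 April 2029).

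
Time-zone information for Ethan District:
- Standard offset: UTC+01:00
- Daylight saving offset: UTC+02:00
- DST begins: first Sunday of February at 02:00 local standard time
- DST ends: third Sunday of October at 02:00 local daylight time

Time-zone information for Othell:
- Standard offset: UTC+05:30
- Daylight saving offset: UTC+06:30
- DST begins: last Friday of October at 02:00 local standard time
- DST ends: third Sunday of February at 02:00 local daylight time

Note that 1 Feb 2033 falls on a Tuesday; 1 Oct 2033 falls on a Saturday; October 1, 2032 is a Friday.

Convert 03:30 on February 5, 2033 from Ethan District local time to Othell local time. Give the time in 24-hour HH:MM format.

09:00

1 February 2033 is a Tuesday, so the first Sunday is February 6.
1 October 2033 is a Saturday, so the first Sunday is October 2 and the third is October 16.
February 5, 2033 is outside the daylight-saving period (6 February – 16 October), so Ethan District is on standard time, UTC+01:00.
03:30 Ethan District − 1h = 02:30 UTC.
1 October 2032 is a Friday, so Fridays fall on 1, 8, 15, 22, 29; the last is October 29.
1 February 2033 is a Tuesday, so the first Sunday is February 6 and the third is February 20.
At the standard offset (UTC+05:30), 02:30 UTC + 5h30m = 08:00 Othell standard time.
The standard-time date in Othell, February 5, 2033, lies within the daylight-saving period (29 October 2032 – 20 February 2033), so Othell is on daylight time, UTC+06:30.
02:30 UTC + 6h30m = 09:00 Othell.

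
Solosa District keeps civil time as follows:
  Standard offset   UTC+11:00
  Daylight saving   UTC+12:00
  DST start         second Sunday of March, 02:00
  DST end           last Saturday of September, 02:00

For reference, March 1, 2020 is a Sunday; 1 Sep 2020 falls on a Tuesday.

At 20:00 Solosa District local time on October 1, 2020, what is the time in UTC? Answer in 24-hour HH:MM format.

1 March 2020 is a Sunday, so the first Sunday is March 1 and the second is March 8.
1 September 2020 is a Tuesday, so Saturdays fall on 5, 12, 19, 26; the last is September 26.
Daylight saving runs 8 March – 26 September; October 1, 2020 is outside that window, so Solosa District is on standard time at UTC+11:00.
20:00 local − 11h = 09:00 UTC.

09:00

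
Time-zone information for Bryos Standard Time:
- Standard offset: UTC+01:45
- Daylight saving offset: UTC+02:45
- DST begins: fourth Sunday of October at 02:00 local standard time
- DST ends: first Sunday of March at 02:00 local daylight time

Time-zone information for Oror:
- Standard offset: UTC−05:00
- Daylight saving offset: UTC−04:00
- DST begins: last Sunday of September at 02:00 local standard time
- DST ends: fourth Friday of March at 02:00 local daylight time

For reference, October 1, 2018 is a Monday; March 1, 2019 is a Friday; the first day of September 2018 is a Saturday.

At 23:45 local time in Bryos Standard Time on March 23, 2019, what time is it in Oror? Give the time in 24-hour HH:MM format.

17:00

1 October 2018 is a Monday, so the first Sunday is October 7 and the fourth is October 28.
1 March 2019 is a Friday, so the first Sunday is March 3.
March 23, 2019 is outside the daylight-saving period (28 October 2018 – 3 March 2019), so Bryos Standard Time is on standard time, UTC+01:45.
23:45 Bryos Standard Time − 1h45m = 22:00 UTC.
1 September 2018 is a Saturday, so Sundays fall on 2, 9, 16, 23, 30; the last is September 30.
1 March 2019 is a Friday, so the first Friday is March 1 and the fourth is March 22.
At the standard offset (UTC−05:00), 22:00 UTC − 5h = 17:00 Oror standard time.
The standard-time date in Oror, March 23, 2019, does not fall between 30 September 2018 and 22 March 2019, so daylight saving is not in effect and Oror is at UTC−05:00.
22:00 UTC − 5h = 17:00 Oror.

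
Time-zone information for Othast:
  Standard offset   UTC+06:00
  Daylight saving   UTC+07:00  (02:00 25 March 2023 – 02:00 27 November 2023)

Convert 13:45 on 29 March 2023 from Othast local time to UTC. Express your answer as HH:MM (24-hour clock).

Daylight saving runs 25 March – 27 November; 29 March 2023 is inside that window, so Othast is at UTC+07:00.
13:45 local − 7h = 06:45 UTC.

06:45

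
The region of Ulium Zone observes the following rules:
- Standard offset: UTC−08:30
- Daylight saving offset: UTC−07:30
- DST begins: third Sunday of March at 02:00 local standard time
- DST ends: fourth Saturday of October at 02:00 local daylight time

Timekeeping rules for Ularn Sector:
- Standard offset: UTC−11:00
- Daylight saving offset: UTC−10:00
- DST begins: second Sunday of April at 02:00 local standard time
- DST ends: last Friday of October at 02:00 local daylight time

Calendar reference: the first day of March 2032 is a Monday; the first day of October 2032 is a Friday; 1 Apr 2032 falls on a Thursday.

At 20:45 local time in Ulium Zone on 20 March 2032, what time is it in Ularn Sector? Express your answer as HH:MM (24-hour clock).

18:15

1 March 2032 is a Monday, so the first Sunday is March 7 and the third is March 21.
1 October 2032 is a Friday, so the first Saturday is October 2 and the fourth is October 23.
20 March 2032 is outside the daylight-saving period (21 March – 23 October), so Ulium Zone is on standard time, UTC−08:30.
20:45 Ulium Zone + 8h30m = 05:15 UTC (rolling into the next day, 21 March 2032).
1 April 2032 is a Thursday, so the first Sunday is April 4 and the second is April 11.
1 October 2032 is a Friday, so Fridays fall on 1, 8, 15, 22, 29; the last is October 29.
At the standard offset (UTC−11:00), 05:15 UTC − 11h = 18:15 Ularn Sector standard time (rolling into the previous day, 20 March 2032).
The standard-time date in Ularn Sector, 20 March 2032, does not fall between 11 April and 29 October, so daylight saving is not in effect and Ularn Sector is at UTC−11:00.
05:15 UTC − 11h = 18:15 Ularn Sector (rolling into the previous day, 20 March 2032).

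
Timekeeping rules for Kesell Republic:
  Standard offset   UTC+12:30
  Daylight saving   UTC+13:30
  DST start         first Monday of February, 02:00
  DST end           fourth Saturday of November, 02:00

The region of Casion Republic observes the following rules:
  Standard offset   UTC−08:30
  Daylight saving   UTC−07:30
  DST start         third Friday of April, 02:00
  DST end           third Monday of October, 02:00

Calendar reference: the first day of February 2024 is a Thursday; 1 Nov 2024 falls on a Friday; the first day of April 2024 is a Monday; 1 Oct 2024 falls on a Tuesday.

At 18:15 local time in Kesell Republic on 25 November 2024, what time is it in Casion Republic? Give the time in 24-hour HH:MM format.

1 February 2024 is a Thursday, so the first Monday is February 5.
1 November 2024 is a Friday, so the first Saturday is November 2 and the fourth is November 23.
25 November 2024 is outside the daylight-saving period (5 February – 23 November), so Kesell Republic is on standard time, UTC+12:30.
18:15 Kesell Republic − 12h30m = 05:45 UTC.
1 April 2024 is a Monday, so the first Friday is April 5 and the third is April 19.
1 October 2024 is a Tuesday, so the first Monday is October 7 and the third is October 21.
At the standard offset (UTC−08:30), 05:45 UTC − 8h30m = 21:15 Casion Republic standard time (rolling into the previous day, 24 November 2024).
The standard-time date in Casion Republic, 24 November 2024, is outside the daylight-saving period (19 April – 21 October), so Casion Republic is on standard time, UTC−08:30.
05:45 UTC − 8h30m = 21:15 Casion Republic (rolling into the previous day, 24 November 2024).

21:15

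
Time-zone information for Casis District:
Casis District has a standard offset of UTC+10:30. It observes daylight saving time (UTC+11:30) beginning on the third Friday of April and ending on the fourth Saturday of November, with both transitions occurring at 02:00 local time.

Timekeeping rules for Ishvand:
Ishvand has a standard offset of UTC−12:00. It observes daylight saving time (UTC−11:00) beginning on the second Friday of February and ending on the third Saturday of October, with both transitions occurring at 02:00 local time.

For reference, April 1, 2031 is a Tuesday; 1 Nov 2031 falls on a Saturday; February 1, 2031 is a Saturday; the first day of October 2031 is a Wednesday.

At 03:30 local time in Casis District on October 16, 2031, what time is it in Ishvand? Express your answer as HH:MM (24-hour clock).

05:00

1 April 2031 is a Tuesday, so the first Friday is April 4 and the third is April 18.
1 November 2031 is a Saturday, so the first Saturday is November 1 and the fourth is November 22.
October 16, 2031 falls between 18 April and 22 November, so daylight saving is in effect and Casis District is at UTC+11:30.
03:30 Casis District − 11h30m = 16:00 UTC (rolling into the previous day, 15 October 2031).
1 February 2031 is a Saturday, so the first Friday is February 7 and the second is February 14.
1 October 2031 is a Wednesday, so the first Saturday is October 4 and the third is October 18.
At the standard offset (UTC−12:00), 16:00 UTC − 12h = 04:00 Ishvand standard time.
The standard-time date in Ishvand, October 15, 2031, lies within the daylight-saving period (14 February – 18 October), so Ishvand is on daylight time, UTC−11:00.
16:00 UTC − 11h = 05:00 Ishvand.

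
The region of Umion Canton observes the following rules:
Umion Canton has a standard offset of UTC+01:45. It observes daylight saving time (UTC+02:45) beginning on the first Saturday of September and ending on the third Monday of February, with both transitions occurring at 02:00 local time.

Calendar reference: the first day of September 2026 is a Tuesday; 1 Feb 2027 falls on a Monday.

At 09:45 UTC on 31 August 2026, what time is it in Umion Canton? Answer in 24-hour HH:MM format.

11:30

1 September 2026 is a Tuesday, so the first Saturday is September 5.
1 February 2027 is a Monday, so the first Monday is February 1 and the third is February 15.
At the standard offset (UTC+01:45), 09:45 UTC + 1h45m = 11:30 Umion Canton standard time.
Daylight saving runs 5 September 2026 – 15 February 2027; the standard-time date in Umion Canton, 31 August 2026, is outside that window, so Umion Canton is on standard time at UTC+01:45.
09:45 UTC + 1h45m = 11:30 local.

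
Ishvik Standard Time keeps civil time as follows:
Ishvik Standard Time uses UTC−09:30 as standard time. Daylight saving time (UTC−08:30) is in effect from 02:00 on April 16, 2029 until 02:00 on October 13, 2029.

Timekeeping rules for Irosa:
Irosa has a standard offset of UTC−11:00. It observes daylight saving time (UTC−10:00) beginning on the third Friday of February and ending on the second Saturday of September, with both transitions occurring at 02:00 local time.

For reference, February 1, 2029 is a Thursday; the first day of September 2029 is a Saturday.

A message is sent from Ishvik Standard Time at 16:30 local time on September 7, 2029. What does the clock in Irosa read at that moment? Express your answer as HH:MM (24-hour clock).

15:00

Daylight saving runs 16 April – 13 October; September 7, 2029 is inside that window, so Ishvik Standard Time is at UTC−08:30.
16:30 Ishvik Standard Time + 8h30m = 01:00 UTC (rolling into the next day, 8 September 2029).
1 February 2029 is a Thursday, so the first Friday is February 2 and the third is February 16.
1 September 2029 is a Saturday, so the first Saturday is September 1 and the second is September 8.
At the standard offset (UTC−11:00), 01:00 UTC − 11h = 14:00 Irosa standard time (rolling into the previous day, 7 September 2029).
Daylight saving runs 16 February – 8 September; the standard-time date in Irosa, September 7, 2029, is inside that window, so Irosa is at UTC−10:00.
01:00 UTC − 10h = 15:00 Irosa (rolling into the previous day, 7 September 2029).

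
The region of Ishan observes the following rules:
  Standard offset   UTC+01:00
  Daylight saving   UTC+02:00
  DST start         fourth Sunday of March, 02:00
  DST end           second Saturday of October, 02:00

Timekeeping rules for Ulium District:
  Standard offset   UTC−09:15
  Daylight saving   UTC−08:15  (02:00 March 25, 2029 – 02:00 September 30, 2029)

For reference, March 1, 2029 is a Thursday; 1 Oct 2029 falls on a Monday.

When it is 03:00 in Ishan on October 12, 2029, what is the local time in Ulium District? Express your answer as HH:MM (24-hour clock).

15:45

1 March 2029 is a Thursday, so the first Sunday is March 4 and the fourth is March 25.
1 October 2029 is a Monday, so the first Saturday is October 6 and the second is October 13.
Daylight saving runs 25 March – 13 October; October 12, 2029 is inside that window, so Ishan is at UTC+02:00.
03:00 Ishan − 2h = 01:00 UTC.
At the standard offset (UTC−09:15), 01:00 UTC − 9h15m = 15:45 Ulium District standard time (rolling into the previous day, 11 October 2029).
Daylight saving runs 25 March – 30 September; the standard-time date in Ulium District, October 11, 2029, is outside that window, so Ulium District is on standard time at UTC−09:15.
01:00 UTC − 9h15m = 15:45 Ulium District (rolling into the previous day, 11 October 2029).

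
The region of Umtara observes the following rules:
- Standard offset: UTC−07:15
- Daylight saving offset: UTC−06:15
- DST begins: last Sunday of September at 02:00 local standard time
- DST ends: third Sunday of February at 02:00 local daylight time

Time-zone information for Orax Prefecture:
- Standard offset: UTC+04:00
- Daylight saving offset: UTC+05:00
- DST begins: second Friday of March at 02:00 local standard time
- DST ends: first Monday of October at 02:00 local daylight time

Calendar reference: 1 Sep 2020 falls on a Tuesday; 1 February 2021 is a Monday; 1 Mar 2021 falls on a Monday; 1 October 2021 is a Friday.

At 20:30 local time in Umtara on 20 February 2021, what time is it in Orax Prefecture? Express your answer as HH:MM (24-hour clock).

1 September 2020 is a Tuesday, so Sundays fall on 6, 13, 20, 27; the last is September 27.
1 February 2021 is a Monday, so the first Sunday is February 7 and the third is February 21.
20 February 2021 falls between 27 September 2020 and 21 February 2021, so daylight saving is in effect and Umtara is at UTC−06:15.
20:30 Umtara + 6h15m = 02:45 UTC (rolling into the next day, 21 February 2021).
1 March 2021 is a Monday, so the first Friday is March 5 and the second is March 12.
1 October 2021 is a Friday, so the first Monday is October 4.
At the standard offset (UTC+04:00), 02:45 UTC + 4h = 06:45 Orax Prefecture standard time.
The standard-time date in Orax Prefecture, 21 February 2021, does not fall between 12 March and 4 October, so daylight saving is not in effect and Orax Prefecture is at UTC+04:00.
02:45 UTC + 4h = 06:45 Orax Prefecture.

06:45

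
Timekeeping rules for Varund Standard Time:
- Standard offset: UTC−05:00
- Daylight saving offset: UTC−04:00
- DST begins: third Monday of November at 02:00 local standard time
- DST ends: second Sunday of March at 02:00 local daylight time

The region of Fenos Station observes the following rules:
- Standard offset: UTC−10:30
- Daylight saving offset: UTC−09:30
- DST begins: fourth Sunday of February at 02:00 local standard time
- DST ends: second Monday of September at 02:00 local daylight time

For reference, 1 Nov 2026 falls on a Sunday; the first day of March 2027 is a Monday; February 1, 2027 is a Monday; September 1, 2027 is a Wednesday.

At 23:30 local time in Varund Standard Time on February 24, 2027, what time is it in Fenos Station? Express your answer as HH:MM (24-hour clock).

17:00

1 November 2026 is a Sunday, so the first Monday is November 2 and the third is November 16.
1 March 2027 is a Monday, so the first Sunday is March 7 and the second is March 14.
February 24, 2027 falls between 16 November 2026 and 14 March 2027, so daylight saving is in effect and Varund Standard Time is at UTC−04:00.
23:30 Varund Standard Time + 4h = 03:30 UTC (rolling into the next day, 25 February 2027).
1 February 2027 is a Monday, so the first Sunday is February 7 and the fourth is February 28.
1 September 2027 is a Wednesday, so the first Monday is September 6 and the second is September 13.
At the standard offset (UTC−10:30), 03:30 UTC − 10h30m = 17:00 Fenos Station standard time (rolling into the previous day, 24 February 2027).
The standard-time date in Fenos Station, February 24, 2027, does not fall between 28 February and 13 September, so daylight saving is not in effect and Fenos Station is at UTC−10:30.
03:30 UTC − 10h30m = 17:00 Fenos Station (rolling into the previous day, 24 February 2027).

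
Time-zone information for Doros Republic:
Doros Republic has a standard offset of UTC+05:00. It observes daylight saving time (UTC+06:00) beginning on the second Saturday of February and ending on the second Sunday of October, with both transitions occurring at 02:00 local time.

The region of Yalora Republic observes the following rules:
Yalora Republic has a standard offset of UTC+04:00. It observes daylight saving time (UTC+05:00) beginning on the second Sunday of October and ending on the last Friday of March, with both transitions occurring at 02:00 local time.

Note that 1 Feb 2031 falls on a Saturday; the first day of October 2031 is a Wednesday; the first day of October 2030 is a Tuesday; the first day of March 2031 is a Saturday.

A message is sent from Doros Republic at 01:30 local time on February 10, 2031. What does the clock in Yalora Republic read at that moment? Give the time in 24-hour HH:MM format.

00:30

1 February 2031 is a Saturday, so the first Saturday is February 1 and the second is February 8.
1 October 2031 is a Wednesday, so the first Sunday is October 5 and the second is October 12.
February 10, 2031 lies within the daylight-saving period (8 February – 12 October), so Doros Republic is on daylight time, UTC+06:00.
01:30 Doros Republic − 6h = 19:30 UTC (rolling into the previous day, 9 February 2031).
1 October 2030 is a Tuesday, so the first Sunday is October 6 and the second is October 13.
1 March 2031 is a Saturday, so Fridays fall on 7, 14, 21, 28; the last is March 28.
At the standard offset (UTC+04:00), 19:30 UTC + 4h = 23:30 Yalora Republic standard time.
The standard-time date in Yalora Republic, February 9, 2031, lies within the daylight-saving period (13 October 2030 – 28 March 2031), so Yalora Republic is on daylight time, UTC+05:00.
19:30 UTC + 5h = 00:30 Yalora Republic (rolling into the next day, 10 February 2031).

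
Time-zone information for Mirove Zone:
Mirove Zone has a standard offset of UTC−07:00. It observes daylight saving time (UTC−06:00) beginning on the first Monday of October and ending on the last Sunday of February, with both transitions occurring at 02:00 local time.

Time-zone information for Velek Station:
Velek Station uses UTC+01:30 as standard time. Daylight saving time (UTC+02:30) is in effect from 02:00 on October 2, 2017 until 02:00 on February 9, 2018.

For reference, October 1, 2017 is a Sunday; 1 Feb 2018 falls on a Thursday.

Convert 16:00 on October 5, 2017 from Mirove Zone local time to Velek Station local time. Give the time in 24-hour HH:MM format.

1 October 2017 is a Sunday, so the first Monday is October 2.
1 February 2018 is a Thursday, so Sundays fall on 4, 11, 18, 25; the last is February 25.
Daylight saving runs 2 October 2017 – 25 February 2018; October 5, 2017 is inside that window, so Mirove Zone is at UTC−06:00.
16:00 Mirove Zone + 6h = 22:00 UTC.
At the standard offset (UTC+01:30), 22:00 UTC + 1h30m = 23:30 Velek Station standard time.
The standard-time date in Velek Station, October 5, 2017, lies within the daylight-saving period (2 October 2017 – 9 February 2018), so Velek Station is on daylight time, UTC+02:30.
22:00 UTC + 2h30m = 00:30 Velek Station (rolling into the next day, 6 October 2017).

00:30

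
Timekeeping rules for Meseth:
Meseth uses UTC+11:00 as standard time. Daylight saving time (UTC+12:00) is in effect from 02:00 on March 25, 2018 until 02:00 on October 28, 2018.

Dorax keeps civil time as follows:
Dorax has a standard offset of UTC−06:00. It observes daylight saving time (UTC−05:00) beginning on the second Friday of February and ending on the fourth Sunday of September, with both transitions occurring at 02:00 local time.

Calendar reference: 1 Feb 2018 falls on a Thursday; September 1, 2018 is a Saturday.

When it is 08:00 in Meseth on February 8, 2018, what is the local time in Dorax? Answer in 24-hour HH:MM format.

February 8, 2018 does not fall between 25 March and 28 October, so daylight saving is not in effect and Meseth is at UTC+11:00.
08:00 Meseth − 11h = 21:00 UTC (rolling into the previous day, 7 February 2018).
1 February 2018 is a Thursday, so the first Friday is February 2 and the second is February 9.
1 September 2018 is a Saturday, so the first Sunday is September 2 and the fourth is September 23.
At the standard offset (UTC−06:00), 21:00 UTC − 6h = 15:00 Dorax standard time.
Daylight saving runs 9 February – 23 September; the standard-time date in Dorax, February 7, 2018, is outside that window, so Dorax is on standard time at UTC−06:00.
21:00 UTC − 6h = 15:00 Dorax.

15:00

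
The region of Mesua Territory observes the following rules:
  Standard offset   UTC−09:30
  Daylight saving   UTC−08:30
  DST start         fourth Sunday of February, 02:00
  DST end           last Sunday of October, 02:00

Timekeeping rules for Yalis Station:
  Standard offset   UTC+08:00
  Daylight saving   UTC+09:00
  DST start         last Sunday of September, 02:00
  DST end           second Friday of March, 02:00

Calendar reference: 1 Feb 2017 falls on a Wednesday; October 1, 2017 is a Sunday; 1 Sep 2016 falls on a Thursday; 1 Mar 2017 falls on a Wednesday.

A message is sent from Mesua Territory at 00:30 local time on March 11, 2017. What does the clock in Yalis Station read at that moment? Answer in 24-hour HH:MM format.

17:00

1 February 2017 is a Wednesday, so the first Sunday is February 5 and the fourth is February 26.
1 October 2017 is a Sunday, so Sundays fall on 1, 8, 15, 22, 29; the last is October 29.
March 11, 2017 lies within the daylight-saving period (26 February – 29 October), so Mesua Territory is on daylight time, UTC−08:30.
00:30 Mesua Territory + 8h30m = 09:00 UTC.
1 September 2016 is a Thursday, so Sundays fall on 4, 11, 18, 25; the last is September 25.
1 March 2017 is a Wednesday, so the first Friday is March 3 and the second is March 10.
At the standard offset (UTC+08:00), 09:00 UTC + 8h = 17:00 Yalis Station standard time.
The standard-time date in Yalis Station, March 11, 2017, is outside the daylight-saving period (25 September 2016 – 10 March 2017), so Yalis Station is on standard time, UTC+08:00.
09:00 UTC + 8h = 17:00 Yalis Station.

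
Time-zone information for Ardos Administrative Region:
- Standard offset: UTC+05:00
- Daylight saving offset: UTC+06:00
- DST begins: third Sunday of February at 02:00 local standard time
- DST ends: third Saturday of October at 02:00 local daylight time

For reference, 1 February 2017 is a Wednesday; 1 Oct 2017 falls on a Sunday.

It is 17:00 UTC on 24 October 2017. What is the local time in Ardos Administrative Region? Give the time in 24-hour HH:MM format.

1 February 2017 is a Wednesday, so the first Sunday is February 5 and the third is February 19.
1 October 2017 is a Sunday, so the first Saturday is October 7 and the third is October 21.
At the standard offset (UTC+05:00), 17:00 UTC + 5h = 22:00 Ardos Administrative Region standard time.
The standard-time date in Ardos Administrative Region, 24 October 2017, is outside the daylight-saving period (19 February – 21 October), so Ardos Administrative Region is on standard time, UTC+05:00.
17:00 UTC + 5h = 22:00 local.

22:00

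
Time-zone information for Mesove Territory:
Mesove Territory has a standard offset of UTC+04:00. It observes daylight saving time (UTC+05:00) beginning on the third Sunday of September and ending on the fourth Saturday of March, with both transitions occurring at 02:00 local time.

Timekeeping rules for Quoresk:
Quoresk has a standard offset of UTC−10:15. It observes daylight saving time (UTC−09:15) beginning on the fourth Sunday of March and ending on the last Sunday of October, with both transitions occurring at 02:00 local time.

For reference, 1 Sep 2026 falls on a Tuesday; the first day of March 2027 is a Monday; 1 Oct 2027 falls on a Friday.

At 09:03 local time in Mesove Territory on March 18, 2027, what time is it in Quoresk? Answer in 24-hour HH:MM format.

1 September 2026 is a Tuesday, so the first Sunday is September 6 and the third is September 20.
1 March 2027 is a Monday, so the first Saturday is March 6 and the fourth is March 27.
March 18, 2027 falls between 20 September 2026 and 27 March 2027, so daylight saving is in effect and Mesove Territory is at UTC+05:00.
09:03 Mesove Territory − 5h = 04:03 UTC.
1 March 2027 is a Monday, so the first Sunday is March 7 and the fourth is March 28.
1 October 2027 is a Friday, so Sundays fall on 3, 10, 17, 24, 31; the last is October 31.
At the standard offset (UTC−10:15), 04:03 UTC − 10h15m = 17:48 Quoresk standard time (rolling into the previous day, 17 March 2027).
The standard-time date in Quoresk, March 17, 2027, is outside the daylight-saving period (28 March – 31 October), so Quoresk is on standard time, UTC−10:15.
04:03 UTC − 10h15m = 17:48 Quoresk (rolling into the previous day, 17 March 2027).

17:48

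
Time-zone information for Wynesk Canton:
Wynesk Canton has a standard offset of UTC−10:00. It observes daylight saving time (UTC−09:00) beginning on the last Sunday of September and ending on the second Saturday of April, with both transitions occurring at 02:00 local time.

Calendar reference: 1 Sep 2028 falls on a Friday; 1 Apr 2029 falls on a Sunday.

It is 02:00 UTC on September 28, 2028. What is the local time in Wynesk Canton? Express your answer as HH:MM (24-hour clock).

1 September 2028 is a Friday, so Sundays fall on 3, 10, 17, 24; the last is September 24.
1 April 2029 is a Sunday, so the first Saturday is April 7 and the second is April 14.
At the standard offset (UTC−10:00), 02:00 UTC − 10h = 16:00 Wynesk Canton standard time (rolling into the previous day, 27 September 2028).
The standard-time date in Wynesk Canton, September 27, 2028, lies within the daylight-saving period (24 September 2028 – 14 April 2029), so Wynesk Canton is on daylight time, UTC−09:00.
02:00 UTC − 9h = 17:00 local (rolling into the previous day, 27 September 2028).

17:00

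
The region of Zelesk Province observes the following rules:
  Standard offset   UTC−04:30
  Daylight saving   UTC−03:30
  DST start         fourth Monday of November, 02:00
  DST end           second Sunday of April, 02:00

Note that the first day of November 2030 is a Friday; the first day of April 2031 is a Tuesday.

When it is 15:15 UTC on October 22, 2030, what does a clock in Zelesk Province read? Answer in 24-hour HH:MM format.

1 November 2030 is a Friday, so the first Monday is November 4 and the fourth is November 25.
1 April 2031 is a Tuesday, so the first Sunday is April 6 and the second is April 13.
At the standard offset (UTC−04:30), 15:15 UTC − 4h30m = 10:45 Zelesk Province standard time.
Daylight saving runs 25 November 2030 – 13 April 2031; the standard-time date in Zelesk Province, October 22, 2030, is outside that window, so Zelesk Province is on standard time at UTC−04:30.
15:15 UTC − 4h30m = 10:45 local.

10:45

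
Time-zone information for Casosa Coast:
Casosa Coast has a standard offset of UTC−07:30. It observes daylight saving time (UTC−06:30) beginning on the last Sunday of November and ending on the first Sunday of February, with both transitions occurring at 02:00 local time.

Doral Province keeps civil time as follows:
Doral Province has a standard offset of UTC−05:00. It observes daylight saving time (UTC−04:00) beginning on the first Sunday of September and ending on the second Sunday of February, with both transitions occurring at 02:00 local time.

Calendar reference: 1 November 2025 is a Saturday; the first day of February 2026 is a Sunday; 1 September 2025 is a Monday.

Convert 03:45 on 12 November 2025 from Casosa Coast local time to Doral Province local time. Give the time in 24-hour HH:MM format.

1 November 2025 is a Saturday, so Sundays fall on 2, 9, 16, 23, 30; the last is November 30.
1 February 2026 is a Sunday, so the first Sunday is February 1.
Daylight saving runs 30 November 2025 – 1 February 2026; 12 November 2025 is outside that window, so Casosa Coast is on standard time at UTC−07:30.
03:45 Casosa Coast + 7h30m = 11:15 UTC.
1 September 2025 is a Monday, so the first Sunday is September 7.
1 February 2026 is a Sunday, so the first Sunday is February 1 and the second is February 8.
At the standard offset (UTC−05:00), 11:15 UTC − 5h = 06:15 Doral Province standard time.
Daylight saving runs 7 September 2025 – 8 February 2026; the standard-time date in Doral Province, 12 November 2025, is inside that window, so Doral Province is at UTC−04:00.
11:15 UTC − 4h = 07:15 Doral Province.

07:15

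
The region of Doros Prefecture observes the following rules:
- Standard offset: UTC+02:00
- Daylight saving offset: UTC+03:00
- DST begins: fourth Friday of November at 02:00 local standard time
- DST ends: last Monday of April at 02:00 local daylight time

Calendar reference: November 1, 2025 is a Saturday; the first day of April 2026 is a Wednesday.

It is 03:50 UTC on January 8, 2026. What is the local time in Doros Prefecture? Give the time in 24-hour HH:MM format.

06:50

1 November 2025 is a Saturday, so the first Friday is November 7 and the fourth is November 28.
1 April 2026 is a Wednesday, so Mondays fall on 6, 13, 20, 27; the last is April 27.
At the standard offset (UTC+02:00), 03:50 UTC + 2h = 05:50 Doros Prefecture standard time.
Daylight saving runs 28 November 2025 – 27 April 2026; the standard-time date in Doros Prefecture, January 8, 2026, is inside that window, so Doros Prefecture is at UTC+03:00.
03:50 UTC + 3h = 06:50 local.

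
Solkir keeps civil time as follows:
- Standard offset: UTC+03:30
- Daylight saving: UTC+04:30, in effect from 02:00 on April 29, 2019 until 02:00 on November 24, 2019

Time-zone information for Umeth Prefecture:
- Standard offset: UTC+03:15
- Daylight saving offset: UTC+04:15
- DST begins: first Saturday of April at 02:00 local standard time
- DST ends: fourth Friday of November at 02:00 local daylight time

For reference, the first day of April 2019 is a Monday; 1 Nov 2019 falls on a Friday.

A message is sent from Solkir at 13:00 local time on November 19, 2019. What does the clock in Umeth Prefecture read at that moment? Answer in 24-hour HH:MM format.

12:45

November 19, 2019 falls between 29 April and 24 November, so daylight saving is in effect and Solkir is at UTC+04:30.
13:00 Solkir − 4h30m = 08:30 UTC.
1 April 2019 is a Monday, so the first Saturday is April 6.
1 November 2019 is a Friday, so the first Friday is November 1 and the fourth is November 22.
At the standard offset (UTC+03:15), 08:30 UTC + 3h15m = 11:45 Umeth Prefecture standard time.
The standard-time date in Umeth Prefecture, November 19, 2019, falls between 6 April and 22 November, so daylight saving is in effect and Umeth Prefecture is at UTC+04:15.
08:30 UTC + 4h15m = 12:45 Umeth Prefecture.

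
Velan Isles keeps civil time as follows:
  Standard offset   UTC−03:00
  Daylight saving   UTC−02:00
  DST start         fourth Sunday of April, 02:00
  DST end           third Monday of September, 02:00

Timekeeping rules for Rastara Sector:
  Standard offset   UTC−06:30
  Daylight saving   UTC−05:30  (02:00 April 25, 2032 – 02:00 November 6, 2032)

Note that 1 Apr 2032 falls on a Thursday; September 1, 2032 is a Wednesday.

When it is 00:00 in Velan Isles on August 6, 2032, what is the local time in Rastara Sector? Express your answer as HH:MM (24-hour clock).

1 April 2032 is a Thursday, so the first Sunday is April 4 and the fourth is April 25.
1 September 2032 is a Wednesday, so the first Monday is September 6 and the third is September 20.
August 6, 2032 falls between 25 April and 20 September, so daylight saving is in effect and Velan Isles is at UTC−02:00.
00:00 Velan Isles + 2h = 02:00 UTC.
At the standard offset (UTC−06:30), 02:00 UTC − 6h30m = 19:30 Rastara Sector standard time (rolling into the previous day, 5 August 2032).
The standard-time date in Rastara Sector, August 5, 2032, lies within the daylight-saving period (25 April – 6 November), so Rastara Sector is on daylight time, UTC−05:30.
02:00 UTC − 5h30m = 20:30 Rastara Sector (rolling into the previous day, 5 August 2032).

20:30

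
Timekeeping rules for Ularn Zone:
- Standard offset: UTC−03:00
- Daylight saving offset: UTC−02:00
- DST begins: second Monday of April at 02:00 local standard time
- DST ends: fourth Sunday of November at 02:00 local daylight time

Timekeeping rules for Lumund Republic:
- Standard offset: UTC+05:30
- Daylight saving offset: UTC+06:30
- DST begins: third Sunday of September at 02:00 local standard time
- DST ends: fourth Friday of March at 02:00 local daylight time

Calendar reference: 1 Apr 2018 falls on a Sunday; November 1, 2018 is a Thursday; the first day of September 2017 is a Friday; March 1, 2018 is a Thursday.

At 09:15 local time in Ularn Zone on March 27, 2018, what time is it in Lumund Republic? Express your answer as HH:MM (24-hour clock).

17:45

1 April 2018 is a Sunday, so the first Monday is April 2 and the second is April 9.
1 November 2018 is a Thursday, so the first Sunday is November 4 and the fourth is November 25.
March 27, 2018 is outside the daylight-saving period (9 April – 25 November), so Ularn Zone is on standard time, UTC−03:00.
09:15 Ularn Zone + 3h = 12:15 UTC.
1 September 2017 is a Friday, so the first Sunday is September 3 and the third is September 17.
1 March 2018 is a Thursday, so the first Friday is March 2 and the fourth is March 23.
At the standard offset (UTC+05:30), 12:15 UTC + 5h30m = 17:45 Lumund Republic standard time.
The standard-time date in Lumund Republic, March 27, 2018, does not fall between 17 September 2017 and 23 March 2018, so daylight saving is not in effect and Lumund Republic is at UTC+05:30.
12:15 UTC + 5h30m = 17:45 Lumund Republic.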